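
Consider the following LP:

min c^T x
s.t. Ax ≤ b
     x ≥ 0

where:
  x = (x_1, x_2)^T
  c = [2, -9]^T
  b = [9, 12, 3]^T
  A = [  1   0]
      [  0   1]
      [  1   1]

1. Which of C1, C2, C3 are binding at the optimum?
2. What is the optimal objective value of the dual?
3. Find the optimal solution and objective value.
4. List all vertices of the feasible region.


1. C3
2. -27
3. x_1 = 0, x_2 = 3, z = -27
4. (0, 0), (3, 0), (0, 3)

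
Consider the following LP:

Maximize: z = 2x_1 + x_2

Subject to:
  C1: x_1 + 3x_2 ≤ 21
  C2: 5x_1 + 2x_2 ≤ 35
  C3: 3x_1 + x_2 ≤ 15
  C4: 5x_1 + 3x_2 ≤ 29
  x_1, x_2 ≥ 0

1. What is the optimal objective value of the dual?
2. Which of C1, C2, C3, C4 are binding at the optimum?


1. 11
2. C3, C4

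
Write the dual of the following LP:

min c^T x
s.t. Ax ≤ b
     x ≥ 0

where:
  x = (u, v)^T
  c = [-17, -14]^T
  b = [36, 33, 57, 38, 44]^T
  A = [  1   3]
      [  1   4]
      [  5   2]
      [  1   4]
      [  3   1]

Primal min cᵀx s.t. Ax ≤ b, x ≥ 0  →  Dual max −bᵀy s.t. Aᵀy ≥ −c, y ≥ 0.

Maximize: z = -36y1 - 33y2 - 57y3 - 38y4 - 44y5

Subject to:
  y1 + y2 + 5y3 + y4 + 3y5 ≥ 17
  3y1 + 4y2 + 2y3 + 4y4 + y5 ≥ 14
  y1, y2, y3, y4, y5 ≥ 0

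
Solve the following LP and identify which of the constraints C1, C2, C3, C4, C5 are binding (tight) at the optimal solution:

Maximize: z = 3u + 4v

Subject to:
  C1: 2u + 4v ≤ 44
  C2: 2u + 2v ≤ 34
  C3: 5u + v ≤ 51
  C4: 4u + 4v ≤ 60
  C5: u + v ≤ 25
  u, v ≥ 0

At u = 8, v = 7, compute slack b - a·x for each constraint:
  C1: 44 − 44 = 0  (binding)
  C2: 34 − 30 = 4  (slack)
  C3: 51 − 47 = 4  (slack)
  C4: 60 − 60 = 0  (binding)
  C5: 25 − 15 = 10  (slack)

Optimal: u = 8, v = 7
Binding: C1, C4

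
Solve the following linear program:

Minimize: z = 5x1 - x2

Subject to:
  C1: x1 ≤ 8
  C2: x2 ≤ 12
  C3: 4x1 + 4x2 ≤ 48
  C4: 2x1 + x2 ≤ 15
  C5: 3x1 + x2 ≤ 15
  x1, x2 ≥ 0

Evaluate the objective at each vertex of the feasible region:
  z(0, 0) = 0
  z(5, 0) = 25
  z(1.5, 10.5) = -3
  z(0, 12) = -12  ←
The minimum is at x1 = 0, x2 = 12.

x1 = 0, x2 = 12, z = -12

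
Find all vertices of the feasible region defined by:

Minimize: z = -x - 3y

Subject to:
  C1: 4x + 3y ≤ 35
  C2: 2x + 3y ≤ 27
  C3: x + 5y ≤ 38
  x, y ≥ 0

(0, 0), (8.75, 0), (4, 6.333), (3, 7), (0, 7.6)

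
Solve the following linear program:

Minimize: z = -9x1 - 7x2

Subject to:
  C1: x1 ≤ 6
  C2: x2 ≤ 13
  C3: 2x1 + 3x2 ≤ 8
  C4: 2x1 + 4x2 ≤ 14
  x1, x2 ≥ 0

Evaluate the objective at each vertex of the feasible region:
  z(0, 0) = 0
  z(4, 0) = -36  ←
  z(0, 2.667) = -18.67
The minimum is at x1 = 4, x2 = 0.

x1 = 4, x2 = 0, z = -36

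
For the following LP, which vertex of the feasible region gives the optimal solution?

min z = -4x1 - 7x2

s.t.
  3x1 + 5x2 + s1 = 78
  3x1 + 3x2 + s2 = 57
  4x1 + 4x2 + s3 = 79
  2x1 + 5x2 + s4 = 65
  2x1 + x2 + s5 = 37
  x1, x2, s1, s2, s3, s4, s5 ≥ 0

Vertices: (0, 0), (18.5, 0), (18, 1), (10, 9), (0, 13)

Evaluate the objective at each vertex of the feasible region:
  z(0, 0) = 0
  z(18.5, 0) = -74
  z(18, 1) = -79
  z(10, 9) = -103  ←
  z(0, 13) = -91
The minimum is at x1 = 10, x2 = 9.

(10, 9)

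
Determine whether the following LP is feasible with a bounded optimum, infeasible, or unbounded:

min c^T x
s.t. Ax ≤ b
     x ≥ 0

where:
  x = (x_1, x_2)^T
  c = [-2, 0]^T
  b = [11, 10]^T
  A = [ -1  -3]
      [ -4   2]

Unbounded (objective can decrease without bound)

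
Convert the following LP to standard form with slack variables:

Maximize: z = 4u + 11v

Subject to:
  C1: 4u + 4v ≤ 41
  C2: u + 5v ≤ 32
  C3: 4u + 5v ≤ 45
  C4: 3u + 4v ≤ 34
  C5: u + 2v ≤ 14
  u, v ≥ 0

max z = 4u + 11v

s.t.
  4u + 4v + s1 = 41
  u + 5v + s2 = 32
  4u + 5v + s3 = 45
  3u + 4v + s4 = 34
  u + 2v + s5 = 14
  u, v, s1, s2, s3, s4, s5 ≥ 0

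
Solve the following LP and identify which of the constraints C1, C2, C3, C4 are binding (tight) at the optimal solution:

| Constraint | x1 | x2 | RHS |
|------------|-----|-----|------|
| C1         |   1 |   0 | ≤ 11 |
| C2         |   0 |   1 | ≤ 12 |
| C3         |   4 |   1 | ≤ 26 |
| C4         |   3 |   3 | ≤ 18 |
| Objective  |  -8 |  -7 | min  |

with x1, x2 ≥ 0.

At x1 = 6, x2 = 0, compute slack b - a·x for each constraint:
  C1: 11 − 6 = 5  (slack)
  C2: 12 − 0 = 12  (slack)
  C3: 26 − 24 = 2  (slack)
  C4: 18 − 18 = 0  (binding)

Optimal: x1 = 6, x2 = 0
Binding: C4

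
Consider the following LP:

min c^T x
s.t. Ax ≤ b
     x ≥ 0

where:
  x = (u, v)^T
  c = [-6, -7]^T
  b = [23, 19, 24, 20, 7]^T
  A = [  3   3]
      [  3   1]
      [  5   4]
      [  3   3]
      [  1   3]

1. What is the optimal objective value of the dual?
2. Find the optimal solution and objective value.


1. -31
2. u = 4, v = 1, z = -31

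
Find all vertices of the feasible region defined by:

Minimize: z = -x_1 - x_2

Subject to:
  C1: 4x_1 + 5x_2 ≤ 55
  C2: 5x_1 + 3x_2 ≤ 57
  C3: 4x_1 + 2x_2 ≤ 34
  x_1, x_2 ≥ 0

(0, 0), (8.5, 0), (5, 7), (0, 11)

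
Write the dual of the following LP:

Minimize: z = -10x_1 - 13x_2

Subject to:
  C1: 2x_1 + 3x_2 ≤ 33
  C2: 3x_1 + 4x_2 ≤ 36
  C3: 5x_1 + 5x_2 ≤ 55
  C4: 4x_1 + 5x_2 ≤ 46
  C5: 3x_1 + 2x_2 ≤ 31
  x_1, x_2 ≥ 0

Primal min cᵀx s.t. Ax ≤ b, x ≥ 0  →  Dual max −bᵀy s.t. Aᵀy ≥ −c, y ≥ 0.

Maximize: z = -33y1 - 36y2 - 55y3 - 46y4 - 31y5

Subject to:
  2y1 + 3y2 + 5y3 + 4y4 + 3y5 ≥ 10
  3y1 + 4y2 + 5y3 + 5y4 + 2y5 ≥ 13
  y1, y2, y3, y4, y5 ≥ 0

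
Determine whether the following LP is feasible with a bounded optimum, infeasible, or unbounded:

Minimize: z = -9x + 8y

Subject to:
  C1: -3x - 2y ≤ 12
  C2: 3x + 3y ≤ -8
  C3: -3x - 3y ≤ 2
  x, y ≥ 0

Infeasible (no feasible solution exists)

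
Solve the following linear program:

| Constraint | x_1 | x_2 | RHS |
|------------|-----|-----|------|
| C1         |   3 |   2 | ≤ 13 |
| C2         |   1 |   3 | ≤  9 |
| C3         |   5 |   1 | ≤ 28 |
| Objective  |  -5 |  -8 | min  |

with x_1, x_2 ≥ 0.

Evaluate the objective at each vertex of the feasible region:
  z(0, 0) = 0
  z(4.333, 0) = -21.67
  z(3, 2) = -31  ←
  z(0, 3) = -24
The minimum is at x_1 = 3, x_2 = 2.

x_1 = 3, x_2 = 2, z = -31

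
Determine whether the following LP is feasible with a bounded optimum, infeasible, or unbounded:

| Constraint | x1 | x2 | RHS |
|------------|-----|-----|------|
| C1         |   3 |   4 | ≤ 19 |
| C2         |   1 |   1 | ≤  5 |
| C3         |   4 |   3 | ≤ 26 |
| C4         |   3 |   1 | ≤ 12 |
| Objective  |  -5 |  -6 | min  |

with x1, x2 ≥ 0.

Feasible with a bounded optimal solution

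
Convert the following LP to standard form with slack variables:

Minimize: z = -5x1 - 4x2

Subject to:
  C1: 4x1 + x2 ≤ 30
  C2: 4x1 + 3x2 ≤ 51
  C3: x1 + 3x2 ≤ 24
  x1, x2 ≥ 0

min z = -5x1 - 4x2

s.t.
  4x1 + x2 + s1 = 30
  4x1 + 3x2 + s2 = 51
  x1 + 3x2 + s3 = 24
  x1, x2, s1, s2, s3 ≥ 0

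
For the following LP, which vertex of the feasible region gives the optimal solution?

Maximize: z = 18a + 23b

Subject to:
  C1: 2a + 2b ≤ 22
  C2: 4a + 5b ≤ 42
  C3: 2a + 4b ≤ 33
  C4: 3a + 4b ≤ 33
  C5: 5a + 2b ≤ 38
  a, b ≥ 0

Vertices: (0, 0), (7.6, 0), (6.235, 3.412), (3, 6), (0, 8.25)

Evaluate the objective at each vertex of the feasible region:
  z(0, 0) = 0
  z(7.6, 0) = 136.8
  z(6.235, 3.412) = 190.7
  z(3, 6) = 192  ←
  z(0, 8.25) = 189.8
The maximum is at a = 3, b = 6.

(3, 6)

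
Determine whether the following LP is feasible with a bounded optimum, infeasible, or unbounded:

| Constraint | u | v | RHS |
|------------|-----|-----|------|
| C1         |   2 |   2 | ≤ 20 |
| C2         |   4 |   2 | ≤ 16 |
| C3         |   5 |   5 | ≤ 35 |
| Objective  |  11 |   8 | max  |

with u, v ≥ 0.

Feasible with a bounded optimal solution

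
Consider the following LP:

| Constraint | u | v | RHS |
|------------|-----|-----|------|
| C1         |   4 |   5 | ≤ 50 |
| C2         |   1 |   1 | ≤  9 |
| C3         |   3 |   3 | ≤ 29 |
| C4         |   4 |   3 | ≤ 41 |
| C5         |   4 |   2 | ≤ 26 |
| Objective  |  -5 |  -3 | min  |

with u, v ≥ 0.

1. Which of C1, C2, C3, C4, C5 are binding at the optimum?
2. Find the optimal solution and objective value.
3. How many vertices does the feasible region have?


1. C2, C5
2. u = 4, v = 5, z = -35
3. 4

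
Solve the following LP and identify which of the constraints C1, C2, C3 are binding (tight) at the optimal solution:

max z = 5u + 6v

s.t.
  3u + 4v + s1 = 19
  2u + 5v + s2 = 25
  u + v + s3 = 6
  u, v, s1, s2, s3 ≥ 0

At u = 5, v = 1, compute slack b - a·x for each constraint:
  C1: 19 − 19 = 0  (binding)
  C2: 25 − 15 = 10  (slack)
  C3: 6 − 6 = 0  (binding)

Optimal: u = 5, v = 1
Binding: C1, C3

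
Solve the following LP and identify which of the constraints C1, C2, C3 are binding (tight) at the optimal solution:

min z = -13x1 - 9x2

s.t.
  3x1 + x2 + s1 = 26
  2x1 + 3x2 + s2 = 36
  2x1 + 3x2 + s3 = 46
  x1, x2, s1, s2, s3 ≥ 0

At x1 = 6, x2 = 8, compute slack b - a·x for each constraint:
  C1: 26 − 26 = 0  (binding)
  C2: 36 − 36 = 0  (binding)
  C3: 46 − 36 = 10  (slack)

Optimal: x1 = 6, x2 = 8
Binding: C1, C2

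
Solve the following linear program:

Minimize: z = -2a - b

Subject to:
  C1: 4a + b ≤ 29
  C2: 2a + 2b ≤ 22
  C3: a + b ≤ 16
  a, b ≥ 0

Evaluate the objective at each vertex of the feasible region:
  z(0, 0) = 0
  z(7.25, 0) = -14.5
  z(6, 5) = -17  ←
  z(0, 11) = -11
The minimum is at a = 6, b = 5.

a = 6, b = 5, z = -17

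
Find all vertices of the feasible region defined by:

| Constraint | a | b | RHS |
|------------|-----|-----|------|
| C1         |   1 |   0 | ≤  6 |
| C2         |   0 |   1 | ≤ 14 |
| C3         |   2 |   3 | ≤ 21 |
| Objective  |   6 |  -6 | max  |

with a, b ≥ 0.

(0, 0), (6, 0), (6, 3), (0, 7)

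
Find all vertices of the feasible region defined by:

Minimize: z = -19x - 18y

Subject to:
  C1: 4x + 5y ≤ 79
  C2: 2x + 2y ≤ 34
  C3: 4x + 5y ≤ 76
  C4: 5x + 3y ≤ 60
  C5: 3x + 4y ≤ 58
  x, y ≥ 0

(0, 0), (12, 0), (6, 10), (0, 14.5)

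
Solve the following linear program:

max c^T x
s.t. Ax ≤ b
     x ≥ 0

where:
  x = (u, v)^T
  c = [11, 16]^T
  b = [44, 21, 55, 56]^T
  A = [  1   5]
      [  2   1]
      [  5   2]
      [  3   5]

Evaluate the objective at each vertex of the feasible region:
  z(0, 0) = 0
  z(10.5, 0) = 115.5
  z(7, 7) = 189  ←
  z(6, 7.6) = 187.6
  z(0, 8.8) = 140.8
The maximum is at u = 7, v = 7.

u = 7, v = 7, z = 189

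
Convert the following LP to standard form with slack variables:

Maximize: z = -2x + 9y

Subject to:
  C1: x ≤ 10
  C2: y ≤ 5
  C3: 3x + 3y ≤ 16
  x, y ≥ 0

max z = -2x + 9y

s.t.
  x + s1 = 10
  y + s2 = 5
  3x + 3y + s3 = 16
  x, y, s1, s2, s3 ≥ 0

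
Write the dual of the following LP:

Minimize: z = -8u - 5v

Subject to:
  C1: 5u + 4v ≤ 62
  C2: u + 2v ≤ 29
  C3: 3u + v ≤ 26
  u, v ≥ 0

Primal min cᵀx s.t. Ax ≤ b, x ≥ 0  →  Dual max −bᵀy s.t. Aᵀy ≥ −c, y ≥ 0.

Maximize: z = -62y1 - 29y2 - 26y3

Subject to:
  5y1 + y2 + 3y3 ≥ 8
  4y1 + 2y2 + y3 ≥ 5
  y1, y2, y3 ≥ 0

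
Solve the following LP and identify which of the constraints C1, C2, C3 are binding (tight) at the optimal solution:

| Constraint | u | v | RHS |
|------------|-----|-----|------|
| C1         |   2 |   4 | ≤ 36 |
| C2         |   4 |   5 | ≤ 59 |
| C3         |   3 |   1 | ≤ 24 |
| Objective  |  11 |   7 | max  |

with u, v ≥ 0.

At u = 6, v = 6, compute slack b - a·x for each constraint:
  C1: 36 − 36 = 0  (binding)
  C2: 59 − 54 = 5  (slack)
  C3: 24 − 24 = 0  (binding)

Optimal: u = 6, v = 6
Binding: C1, C3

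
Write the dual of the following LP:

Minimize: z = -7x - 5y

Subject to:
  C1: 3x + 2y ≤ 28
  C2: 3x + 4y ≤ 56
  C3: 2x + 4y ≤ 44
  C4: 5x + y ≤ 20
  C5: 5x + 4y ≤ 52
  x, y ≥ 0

Primal min cᵀx s.t. Ax ≤ b, x ≥ 0  →  Dual max −bᵀy s.t. Aᵀy ≥ −c, y ≥ 0.

Maximize: z = -28y1 - 56y2 - 44y3 - 20y4 - 52y5

Subject to:
  3y1 + 3y2 + 2y3 + 5y4 + 5y5 ≥ 7
  2y1 + 4y2 + 4y3 + y4 + 4y5 ≥ 5
  y1, y2, y3, y4, y5 ≥ 0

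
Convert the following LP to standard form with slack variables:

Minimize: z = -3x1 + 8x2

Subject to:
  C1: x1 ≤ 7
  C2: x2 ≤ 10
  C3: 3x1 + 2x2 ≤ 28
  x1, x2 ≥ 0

min z = -3x1 + 8x2

s.t.
  x1 + s1 = 7
  x2 + s2 = 10
  3x1 + 2x2 + s3 = 28
  x1, x2, s1, s2, s3 ≥ 0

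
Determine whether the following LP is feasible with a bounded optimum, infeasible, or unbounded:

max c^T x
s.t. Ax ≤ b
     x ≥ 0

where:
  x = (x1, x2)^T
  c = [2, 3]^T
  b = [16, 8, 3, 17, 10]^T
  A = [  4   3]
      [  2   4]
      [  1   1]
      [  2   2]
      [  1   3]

Feasible with a bounded optimal solution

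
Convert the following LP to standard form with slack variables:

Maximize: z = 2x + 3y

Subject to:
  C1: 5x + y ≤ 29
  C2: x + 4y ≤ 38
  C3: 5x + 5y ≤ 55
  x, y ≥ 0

max z = 2x + 3y

s.t.
  5x + y + s1 = 29
  x + 4y + s2 = 38
  5x + 5y + s3 = 55
  x, y, s1, s2, s3 ≥ 0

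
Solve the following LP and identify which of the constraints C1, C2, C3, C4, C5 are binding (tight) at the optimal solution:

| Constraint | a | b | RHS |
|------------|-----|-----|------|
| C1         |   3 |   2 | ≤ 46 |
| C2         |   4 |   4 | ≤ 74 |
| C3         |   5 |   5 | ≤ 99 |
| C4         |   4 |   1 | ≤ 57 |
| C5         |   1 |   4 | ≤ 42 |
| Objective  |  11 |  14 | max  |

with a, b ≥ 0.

At a = 10, b = 8, compute slack b - a·x for each constraint:
  C1: 46 − 46 = 0  (binding)
  C2: 74 − 72 = 2  (slack)
  C3: 99 − 90 = 9  (slack)
  C4: 57 − 48 = 9  (slack)
  C5: 42 − 42 = 0  (binding)

Optimal: a = 10, b = 8
Binding: C1, C5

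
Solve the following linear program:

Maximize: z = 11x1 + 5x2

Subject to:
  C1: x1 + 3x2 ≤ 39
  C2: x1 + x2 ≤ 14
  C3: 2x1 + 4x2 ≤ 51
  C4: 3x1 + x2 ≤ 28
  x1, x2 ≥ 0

Evaluate the objective at each vertex of the feasible region:
  z(0, 0) = 0
  z(9.333, 0) = 102.7
  z(7, 7) = 112  ←
  z(2.5, 11.5) = 85
  z(0, 12.75) = 63.75
The maximum is at x1 = 7, x2 = 7.

x1 = 7, x2 = 7, z = 112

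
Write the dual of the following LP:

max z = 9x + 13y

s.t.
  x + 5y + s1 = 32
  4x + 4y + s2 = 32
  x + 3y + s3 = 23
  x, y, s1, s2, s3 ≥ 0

Primal max cᵀx s.t. Ax ≤ b, x ≥ 0  →  Dual min bᵀy s.t. Aᵀy ≥ c, y ≥ 0.

Minimize: z = 32y1 + 32y2 + 23y3

Subject to:
  y1 + 4y2 + y3 ≥ 9
  5y1 + 4y2 + 3y3 ≥ 13
  y1, y2, y3 ≥ 0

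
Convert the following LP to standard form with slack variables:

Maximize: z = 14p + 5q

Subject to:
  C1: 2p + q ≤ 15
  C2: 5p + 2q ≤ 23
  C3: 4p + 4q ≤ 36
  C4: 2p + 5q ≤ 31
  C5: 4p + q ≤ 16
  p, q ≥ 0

max z = 14p + 5q

s.t.
  2p + q + s1 = 15
  5p + 2q + s2 = 23
  4p + 4q + s3 = 36
  2p + 5q + s4 = 31
  4p + q + s5 = 16
  p, q, s1, s2, s3, s4, s5 ≥ 0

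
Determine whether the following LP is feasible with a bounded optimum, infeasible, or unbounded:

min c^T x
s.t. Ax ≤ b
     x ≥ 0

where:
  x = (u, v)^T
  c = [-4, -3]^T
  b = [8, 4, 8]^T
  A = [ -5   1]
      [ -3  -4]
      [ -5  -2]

Unbounded (objective can decrease without bound)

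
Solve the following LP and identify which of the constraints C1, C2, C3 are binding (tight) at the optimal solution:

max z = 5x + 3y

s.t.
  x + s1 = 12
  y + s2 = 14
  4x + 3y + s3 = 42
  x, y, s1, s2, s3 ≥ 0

At x = 10.5, y = 0, compute slack b - a·x for each constraint:
  C1: 12 − 10.5 = 1.5  (slack)
  C2: 14 − 0 = 14  (slack)
  C3: 42 − 42 = 0  (binding)

Optimal: x = 10.5, y = 0
Binding: C3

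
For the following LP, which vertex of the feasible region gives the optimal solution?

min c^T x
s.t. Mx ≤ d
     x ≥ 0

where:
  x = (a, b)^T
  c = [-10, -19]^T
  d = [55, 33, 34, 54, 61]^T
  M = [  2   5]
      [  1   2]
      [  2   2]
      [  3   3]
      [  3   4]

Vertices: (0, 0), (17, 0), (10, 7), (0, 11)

Evaluate the objective at each vertex of the feasible region:
  z(0, 0) = 0
  z(17, 0) = -170
  z(10, 7) = -233  ←
  z(0, 11) = -209
The minimum is at a = 10, b = 7.

(10, 7)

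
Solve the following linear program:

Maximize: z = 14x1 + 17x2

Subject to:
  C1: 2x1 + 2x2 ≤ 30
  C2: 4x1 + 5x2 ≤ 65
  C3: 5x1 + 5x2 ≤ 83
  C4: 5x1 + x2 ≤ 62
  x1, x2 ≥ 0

Evaluate the objective at each vertex of the feasible region:
  z(0, 0) = 0
  z(12.4, 0) = 173.6
  z(11.75, 3.25) = 219.8
  z(10, 5) = 225  ←
  z(0, 13) = 221
The maximum is at x1 = 10, x2 = 5.

x1 = 10, x2 = 5, z = 225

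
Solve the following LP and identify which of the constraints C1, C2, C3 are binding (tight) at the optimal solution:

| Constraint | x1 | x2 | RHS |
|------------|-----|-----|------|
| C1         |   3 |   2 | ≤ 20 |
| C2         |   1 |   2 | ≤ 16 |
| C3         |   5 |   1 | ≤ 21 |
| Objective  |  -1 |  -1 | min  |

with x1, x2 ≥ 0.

At x1 = 2, x2 = 7, compute slack b - a·x for each constraint:
  C1: 20 − 20 = 0  (binding)
  C2: 16 − 16 = 0  (binding)
  C3: 21 − 17 = 4  (slack)

Optimal: x1 = 2, x2 = 7
Binding: C1, C2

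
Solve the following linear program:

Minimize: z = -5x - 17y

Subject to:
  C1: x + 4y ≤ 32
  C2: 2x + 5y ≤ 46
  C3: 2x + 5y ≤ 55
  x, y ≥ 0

Evaluate the objective at each vertex of the feasible region:
  z(0, 0) = 0
  z(23, 0) = -115
  z(8, 6) = -142  ←
  z(0, 8) = -136
The minimum is at x = 8, y = 6.

x = 8, y = 6, z = -142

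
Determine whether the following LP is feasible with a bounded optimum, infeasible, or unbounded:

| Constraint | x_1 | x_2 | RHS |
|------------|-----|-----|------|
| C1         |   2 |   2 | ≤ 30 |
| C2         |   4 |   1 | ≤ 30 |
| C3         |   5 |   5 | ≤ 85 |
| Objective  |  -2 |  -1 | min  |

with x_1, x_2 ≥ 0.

Feasible with a bounded optimal solution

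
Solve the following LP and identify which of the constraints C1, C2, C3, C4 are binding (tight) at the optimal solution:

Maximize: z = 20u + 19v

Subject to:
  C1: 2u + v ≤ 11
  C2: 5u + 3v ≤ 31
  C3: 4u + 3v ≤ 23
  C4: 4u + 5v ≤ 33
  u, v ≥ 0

At u = 2, v = 5, compute slack b - a·x for each constraint:
  C1: 11 − 9 = 2  (slack)
  C2: 31 − 25 = 6  (slack)
  C3: 23 − 23 = 0  (binding)
  C4: 33 − 33 = 0  (binding)

Optimal: u = 2, v = 5
Binding: C3, C4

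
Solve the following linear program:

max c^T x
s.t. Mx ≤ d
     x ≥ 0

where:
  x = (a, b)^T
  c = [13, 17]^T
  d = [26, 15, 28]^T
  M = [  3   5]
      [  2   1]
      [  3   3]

Evaluate the objective at each vertex of the feasible region:
  z(0, 0) = 0
  z(7.5, 0) = 97.5
  z(7, 1) = 108  ←
  z(0, 5.2) = 88.4
The maximum is at a = 7, b = 1.

a = 7, b = 1, z = 108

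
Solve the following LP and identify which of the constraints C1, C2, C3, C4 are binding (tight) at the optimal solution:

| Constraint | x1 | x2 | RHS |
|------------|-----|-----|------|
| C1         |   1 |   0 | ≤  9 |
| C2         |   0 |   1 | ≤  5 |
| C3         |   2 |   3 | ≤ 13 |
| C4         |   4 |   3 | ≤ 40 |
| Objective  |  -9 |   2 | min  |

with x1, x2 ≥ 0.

At x1 = 6.5, x2 = 0, compute slack b - a·x for each constraint:
  C1: 9 − 6.5 = 2.5  (slack)
  C2: 5 − 0 = 5  (slack)
  C3: 13 − 13 = 0  (binding)
  C4: 40 − 26 = 14  (slack)

Optimal: x1 = 6.5, x2 = 0
Binding: C3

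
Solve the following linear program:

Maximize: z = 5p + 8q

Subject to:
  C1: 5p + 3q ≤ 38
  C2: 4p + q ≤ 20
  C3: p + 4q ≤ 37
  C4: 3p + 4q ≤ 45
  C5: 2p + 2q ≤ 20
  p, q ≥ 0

Evaluate the objective at each vertex of the feasible region:
  z(0, 0) = 0
  z(5, 0) = 25
  z(3.333, 6.667) = 70
  z(1, 9) = 77  ←
  z(0, 9.25) = 74
The maximum is at p = 1, q = 9.

p = 1, q = 9, z = 77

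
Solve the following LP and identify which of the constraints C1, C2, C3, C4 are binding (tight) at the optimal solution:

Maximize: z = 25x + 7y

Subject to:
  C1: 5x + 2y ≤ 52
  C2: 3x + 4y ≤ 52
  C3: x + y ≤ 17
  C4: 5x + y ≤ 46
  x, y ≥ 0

At x = 8, y = 6, compute slack b - a·x for each constraint:
  C1: 52 − 52 = 0  (binding)
  C2: 52 − 48 = 4  (slack)
  C3: 17 − 14 = 3  (slack)
  C4: 46 − 46 = 0  (binding)

Optimal: x = 8, y = 6
Binding: C1, C4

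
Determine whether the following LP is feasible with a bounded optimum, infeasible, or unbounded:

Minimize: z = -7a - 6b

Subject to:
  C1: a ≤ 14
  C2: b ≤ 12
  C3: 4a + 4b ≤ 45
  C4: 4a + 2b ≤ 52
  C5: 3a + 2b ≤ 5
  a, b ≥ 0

Feasible with a bounded optimal solution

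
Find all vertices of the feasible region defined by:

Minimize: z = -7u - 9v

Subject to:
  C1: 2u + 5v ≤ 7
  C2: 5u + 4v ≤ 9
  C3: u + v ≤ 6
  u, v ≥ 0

(0, 0), (1.8, 0), (1, 1), (0, 1.4)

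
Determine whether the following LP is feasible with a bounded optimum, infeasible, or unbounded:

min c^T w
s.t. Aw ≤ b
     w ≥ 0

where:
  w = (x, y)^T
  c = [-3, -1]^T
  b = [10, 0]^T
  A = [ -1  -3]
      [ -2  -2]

Unbounded (objective can decrease without bound)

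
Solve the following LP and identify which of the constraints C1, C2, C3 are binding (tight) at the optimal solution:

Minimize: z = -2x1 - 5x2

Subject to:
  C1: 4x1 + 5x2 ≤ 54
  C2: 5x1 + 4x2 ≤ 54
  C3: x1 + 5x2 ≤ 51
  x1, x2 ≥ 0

At x1 = 1, x2 = 10, compute slack b - a·x for each constraint:
  C1: 54 − 54 = 0  (binding)
  C2: 54 − 45 = 9  (slack)
  C3: 51 − 51 = 0  (binding)

Optimal: x1 = 1, x2 = 10
Binding: C1, C3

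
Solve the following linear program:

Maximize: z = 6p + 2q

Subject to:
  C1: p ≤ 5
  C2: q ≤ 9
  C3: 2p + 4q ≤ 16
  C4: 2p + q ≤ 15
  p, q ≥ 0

Evaluate the objective at each vertex of the feasible region:
  z(0, 0) = 0
  z(5, 0) = 30
  z(5, 1.5) = 33  ←
  z(0, 4) = 8
The maximum is at p = 5, q = 1.5.

p = 5, q = 1.5, z = 33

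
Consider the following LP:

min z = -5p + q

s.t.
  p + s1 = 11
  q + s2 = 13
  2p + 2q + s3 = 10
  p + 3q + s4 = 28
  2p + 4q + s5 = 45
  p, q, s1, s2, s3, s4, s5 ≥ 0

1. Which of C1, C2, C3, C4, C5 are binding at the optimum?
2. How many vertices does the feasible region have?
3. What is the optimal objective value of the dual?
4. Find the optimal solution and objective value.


1. C3
2. 3
3. -25
4. p = 5, q = 0, z = -25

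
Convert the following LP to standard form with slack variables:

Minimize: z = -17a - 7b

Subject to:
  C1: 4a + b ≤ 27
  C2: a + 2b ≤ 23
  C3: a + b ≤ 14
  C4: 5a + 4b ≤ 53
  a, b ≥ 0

min z = -17a - 7b

s.t.
  4a + b + s1 = 27
  a + 2b + s2 = 23
  a + b + s3 = 14
  5a + 4b + s4 = 53
  a, b, s1, s2, s3, s4 ≥ 0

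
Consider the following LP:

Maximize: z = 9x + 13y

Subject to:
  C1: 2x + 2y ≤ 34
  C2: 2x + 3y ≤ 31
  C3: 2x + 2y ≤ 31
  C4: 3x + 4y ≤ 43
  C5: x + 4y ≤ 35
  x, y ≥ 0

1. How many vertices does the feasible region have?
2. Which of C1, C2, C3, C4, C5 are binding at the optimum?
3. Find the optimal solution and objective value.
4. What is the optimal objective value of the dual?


1. 5
2. C2, C4
3. x = 5, y = 7, z = 136
4. 136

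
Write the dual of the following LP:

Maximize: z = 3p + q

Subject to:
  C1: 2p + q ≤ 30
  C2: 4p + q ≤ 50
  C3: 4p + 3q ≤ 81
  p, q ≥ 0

Primal max cᵀx s.t. Ax ≤ b, x ≥ 0  →  Dual min bᵀy s.t. Aᵀy ≥ c, y ≥ 0.

Minimize: z = 30y1 + 50y2 + 81y3

Subject to:
  2y1 + 4y2 + 4y3 ≥ 3
  y1 + y2 + 3y3 ≥ 1
  y1, y2, y3 ≥ 0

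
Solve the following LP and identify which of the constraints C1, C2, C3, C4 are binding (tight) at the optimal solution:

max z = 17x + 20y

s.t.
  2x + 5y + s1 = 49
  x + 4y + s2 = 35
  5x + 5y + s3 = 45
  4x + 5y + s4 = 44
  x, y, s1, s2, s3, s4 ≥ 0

At x = 1, y = 8, compute slack b - a·x for each constraint:
  C1: 49 − 42 = 7  (slack)
  C2: 35 − 33 = 2  (slack)
  C3: 45 − 45 = 0  (binding)
  C4: 44 − 44 = 0  (binding)

Optimal: x = 1, y = 8
Binding: C3, C4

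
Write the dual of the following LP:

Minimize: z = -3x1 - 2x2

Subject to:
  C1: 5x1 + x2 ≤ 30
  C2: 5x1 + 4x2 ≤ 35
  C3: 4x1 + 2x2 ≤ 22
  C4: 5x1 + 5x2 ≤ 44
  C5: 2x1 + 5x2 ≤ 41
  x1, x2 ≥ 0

Primal min cᵀx s.t. Ax ≤ b, x ≥ 0  →  Dual max −bᵀy s.t. Aᵀy ≥ −c, y ≥ 0.

Maximize: z = -30y1 - 35y2 - 22y3 - 44y4 - 41y5

Subject to:
  5y1 + 5y2 + 4y3 + 5y4 + 2y5 ≥ 3
  y1 + 4y2 + 2y3 + 5y4 + 5y5 ≥ 2
  y1, y2, y3, y4, y5 ≥ 0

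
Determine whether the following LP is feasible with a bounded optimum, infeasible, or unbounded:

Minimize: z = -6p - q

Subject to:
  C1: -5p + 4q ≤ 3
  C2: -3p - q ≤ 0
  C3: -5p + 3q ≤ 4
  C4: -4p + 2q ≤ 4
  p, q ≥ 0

Unbounded (objective can decrease without bound)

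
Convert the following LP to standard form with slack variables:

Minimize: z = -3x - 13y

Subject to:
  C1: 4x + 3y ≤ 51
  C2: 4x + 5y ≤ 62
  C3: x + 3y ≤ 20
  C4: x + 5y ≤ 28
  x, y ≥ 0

min z = -3x - 13y

s.t.
  4x + 3y + s1 = 51
  4x + 5y + s2 = 62
  x + 3y + s3 = 20
  x + 5y + s4 = 28
  x, y, s1, s2, s3, s4 ≥ 0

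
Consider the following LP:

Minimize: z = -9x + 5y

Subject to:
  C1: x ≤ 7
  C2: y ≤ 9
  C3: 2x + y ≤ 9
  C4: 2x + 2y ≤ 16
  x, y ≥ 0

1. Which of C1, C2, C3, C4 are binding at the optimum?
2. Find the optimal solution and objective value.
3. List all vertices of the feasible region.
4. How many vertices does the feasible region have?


1. C3
2. x = 4.5, y = 0, z = -40.5
3. (0, 0), (4.5, 0), (1, 7), (0, 8)
4. 4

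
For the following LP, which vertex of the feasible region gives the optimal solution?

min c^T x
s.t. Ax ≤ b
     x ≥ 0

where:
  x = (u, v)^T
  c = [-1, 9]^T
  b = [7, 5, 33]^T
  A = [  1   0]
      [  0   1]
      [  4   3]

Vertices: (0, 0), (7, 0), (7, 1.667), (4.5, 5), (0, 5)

Evaluate the objective at each vertex of the feasible region:
  z(0, 0) = 0
  z(7, 0) = -7  ←
  z(7, 1.667) = 8
  z(4.5, 5) = 40.5
  z(0, 5) = 45
The minimum is at u = 7, v = 0.

(7, 0)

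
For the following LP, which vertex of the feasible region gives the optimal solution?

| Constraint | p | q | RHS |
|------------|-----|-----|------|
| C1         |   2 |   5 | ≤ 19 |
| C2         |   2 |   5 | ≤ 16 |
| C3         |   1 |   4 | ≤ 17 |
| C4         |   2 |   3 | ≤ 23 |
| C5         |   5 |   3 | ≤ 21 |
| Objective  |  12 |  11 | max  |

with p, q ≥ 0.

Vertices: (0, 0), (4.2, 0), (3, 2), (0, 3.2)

Evaluate the objective at each vertex of the feasible region:
  z(0, 0) = 0
  z(4.2, 0) = 50.4
  z(3, 2) = 58  ←
  z(0, 3.2) = 35.2
The maximum is at p = 3, q = 2.

(3, 2)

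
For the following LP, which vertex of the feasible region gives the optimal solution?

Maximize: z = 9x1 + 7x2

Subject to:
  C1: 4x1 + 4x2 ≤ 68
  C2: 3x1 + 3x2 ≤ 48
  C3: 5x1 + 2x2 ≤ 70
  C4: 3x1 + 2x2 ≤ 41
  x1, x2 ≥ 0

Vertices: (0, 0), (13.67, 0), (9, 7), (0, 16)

Evaluate the objective at each vertex of the feasible region:
  z(0, 0) = 0
  z(13.67, 0) = 123
  z(9, 7) = 130  ←
  z(0, 16) = 112
The maximum is at x1 = 9, x2 = 7.

(9, 7)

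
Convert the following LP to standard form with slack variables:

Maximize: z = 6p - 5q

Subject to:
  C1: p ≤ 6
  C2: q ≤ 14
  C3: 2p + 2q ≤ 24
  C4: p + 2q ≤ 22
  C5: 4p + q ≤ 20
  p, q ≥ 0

max z = 6p - 5q

s.t.
  p + s1 = 6
  q + s2 = 14
  2p + 2q + s3 = 24
  p + 2q + s4 = 22
  4p + q + s5 = 20
  p, q, s1, s2, s3, s4, s5 ≥ 0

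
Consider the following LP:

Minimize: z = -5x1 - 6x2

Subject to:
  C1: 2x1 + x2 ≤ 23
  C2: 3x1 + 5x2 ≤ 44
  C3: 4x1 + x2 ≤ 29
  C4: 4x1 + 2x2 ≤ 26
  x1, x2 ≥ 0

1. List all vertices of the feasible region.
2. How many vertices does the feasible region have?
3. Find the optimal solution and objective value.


1. (0, 0), (6.5, 0), (3, 7), (0, 8.8)
2. 4
3. x1 = 3, x2 = 7, z = -57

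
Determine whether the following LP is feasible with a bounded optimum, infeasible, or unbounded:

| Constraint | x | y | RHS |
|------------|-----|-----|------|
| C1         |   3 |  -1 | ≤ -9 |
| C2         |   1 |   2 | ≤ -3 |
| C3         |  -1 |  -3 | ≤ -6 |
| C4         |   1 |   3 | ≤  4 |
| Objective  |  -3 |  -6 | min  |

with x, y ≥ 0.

Infeasible (no feasible solution exists)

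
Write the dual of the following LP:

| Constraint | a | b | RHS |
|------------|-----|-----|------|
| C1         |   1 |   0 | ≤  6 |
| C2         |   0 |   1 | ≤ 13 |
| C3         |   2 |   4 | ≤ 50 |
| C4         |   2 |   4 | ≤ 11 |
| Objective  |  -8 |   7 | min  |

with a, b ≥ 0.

Primal min cᵀx s.t. Ax ≤ b, x ≥ 0  →  Dual max −bᵀy s.t. Aᵀy ≥ −c, y ≥ 0.

Maximize: z = -6y1 - 13y2 - 50y3 - 11y4

Subject to:
  y1 + 2y3 + 2y4 ≥ 8
  y2 + 4y3 + 4y4 ≥ -7
  y1, y2, y3, y4 ≥ 0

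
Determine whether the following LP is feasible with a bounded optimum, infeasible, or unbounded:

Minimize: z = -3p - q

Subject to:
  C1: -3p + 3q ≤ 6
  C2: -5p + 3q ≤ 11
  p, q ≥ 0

Unbounded (objective can decrease without bound)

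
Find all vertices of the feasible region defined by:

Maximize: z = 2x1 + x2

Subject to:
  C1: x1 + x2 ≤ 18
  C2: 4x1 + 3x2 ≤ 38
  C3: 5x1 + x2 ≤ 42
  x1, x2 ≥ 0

(0, 0), (8.4, 0), (8, 2), (0, 12.67)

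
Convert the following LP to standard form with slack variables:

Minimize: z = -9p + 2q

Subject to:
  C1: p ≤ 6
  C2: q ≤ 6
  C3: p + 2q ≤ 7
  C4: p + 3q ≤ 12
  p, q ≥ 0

min z = -9p + 2q

s.t.
  p + s1 = 6
  q + s2 = 6
  p + 2q + s3 = 7
  p + 3q + s4 = 12
  p, q, s1, s2, s3, s4 ≥ 0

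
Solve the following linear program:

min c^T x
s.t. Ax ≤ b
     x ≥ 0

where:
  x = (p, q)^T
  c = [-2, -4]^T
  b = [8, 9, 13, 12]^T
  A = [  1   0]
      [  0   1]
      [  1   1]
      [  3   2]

Evaluate the objective at each vertex of the feasible region:
  z(0, 0) = 0
  z(4, 0) = -8
  z(0, 6) = -24  ←
The minimum is at p = 0, q = 6.

p = 0, q = 6, z = -24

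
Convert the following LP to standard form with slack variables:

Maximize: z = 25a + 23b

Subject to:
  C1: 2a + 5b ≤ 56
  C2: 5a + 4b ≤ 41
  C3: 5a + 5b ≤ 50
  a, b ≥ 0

max z = 25a + 23b

s.t.
  2a + 5b + s1 = 56
  5a + 4b + s2 = 41
  5a + 5b + s3 = 50
  a, b, s1, s2, s3 ≥ 0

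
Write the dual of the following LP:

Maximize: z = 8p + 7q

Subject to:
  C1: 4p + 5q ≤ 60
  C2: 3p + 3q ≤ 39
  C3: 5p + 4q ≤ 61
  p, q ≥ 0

Primal max cᵀx s.t. Ax ≤ b, x ≥ 0  →  Dual min bᵀy s.t. Aᵀy ≥ c, y ≥ 0.

Minimize: z = 60y1 + 39y2 + 61y3

Subject to:
  4y1 + 3y2 + 5y3 ≥ 8
  5y1 + 3y2 + 4y3 ≥ 7
  y1, y2, y3 ≥ 0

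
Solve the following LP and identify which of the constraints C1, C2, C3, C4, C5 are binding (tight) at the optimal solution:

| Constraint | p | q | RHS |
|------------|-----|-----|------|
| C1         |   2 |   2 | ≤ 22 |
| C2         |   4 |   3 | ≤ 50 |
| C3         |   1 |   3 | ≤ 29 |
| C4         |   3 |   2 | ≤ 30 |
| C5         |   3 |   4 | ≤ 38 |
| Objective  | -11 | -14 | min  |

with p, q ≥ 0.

At p = 6, q = 5, compute slack b - a·x for each constraint:
  C1: 22 − 22 = 0  (binding)
  C2: 50 − 39 = 11  (slack)
  C3: 29 − 21 = 8  (slack)
  C4: 30 − 28 = 2  (slack)
  C5: 38 − 38 = 0  (binding)

Optimal: p = 6, q = 5
Binding: C1, C5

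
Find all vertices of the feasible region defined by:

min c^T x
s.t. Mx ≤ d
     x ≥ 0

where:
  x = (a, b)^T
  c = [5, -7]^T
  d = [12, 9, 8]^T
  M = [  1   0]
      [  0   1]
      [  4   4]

(0, 0), (2, 0), (0, 2)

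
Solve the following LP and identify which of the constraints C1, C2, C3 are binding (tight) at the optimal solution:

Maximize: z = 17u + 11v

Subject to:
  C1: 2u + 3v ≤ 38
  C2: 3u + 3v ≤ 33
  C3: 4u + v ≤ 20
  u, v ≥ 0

At u = 3, v = 8, compute slack b - a·x for each constraint:
  C1: 38 − 30 = 8  (slack)
  C2: 33 − 33 = 0  (binding)
  C3: 20 − 20 = 0  (binding)

Optimal: u = 3, v = 8
Binding: C2, C3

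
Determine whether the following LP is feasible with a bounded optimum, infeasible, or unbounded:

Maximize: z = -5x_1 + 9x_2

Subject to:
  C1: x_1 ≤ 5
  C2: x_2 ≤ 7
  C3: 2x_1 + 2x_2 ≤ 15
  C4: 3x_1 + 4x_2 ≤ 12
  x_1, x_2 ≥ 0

Feasible with a bounded optimal solution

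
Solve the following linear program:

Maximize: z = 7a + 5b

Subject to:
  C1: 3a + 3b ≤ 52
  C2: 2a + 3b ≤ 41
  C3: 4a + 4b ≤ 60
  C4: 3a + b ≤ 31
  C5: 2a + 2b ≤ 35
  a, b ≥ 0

Evaluate the objective at each vertex of the feasible region:
  z(0, 0) = 0
  z(10.33, 0) = 72.33
  z(8, 7) = 91  ←
  z(4, 11) = 83
  z(0, 13.67) = 68.33
The maximum is at a = 8, b = 7.

a = 8, b = 7, z = 91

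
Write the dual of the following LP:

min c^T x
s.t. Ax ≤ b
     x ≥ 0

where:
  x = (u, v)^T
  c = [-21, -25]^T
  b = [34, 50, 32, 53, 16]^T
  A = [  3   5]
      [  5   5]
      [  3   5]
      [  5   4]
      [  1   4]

Primal min cᵀx s.t. Ax ≤ b, x ≥ 0  →  Dual max −bᵀy s.t. Aᵀy ≥ −c, y ≥ 0.

Maximize: z = -34y1 - 50y2 - 32y3 - 53y4 - 16y5

Subject to:
  3y1 + 5y2 + 3y3 + 5y4 + y5 ≥ 21
  5y1 + 5y2 + 5y3 + 4y4 + 4y5 ≥ 25
  y1, y2, y3, y4, y5 ≥ 0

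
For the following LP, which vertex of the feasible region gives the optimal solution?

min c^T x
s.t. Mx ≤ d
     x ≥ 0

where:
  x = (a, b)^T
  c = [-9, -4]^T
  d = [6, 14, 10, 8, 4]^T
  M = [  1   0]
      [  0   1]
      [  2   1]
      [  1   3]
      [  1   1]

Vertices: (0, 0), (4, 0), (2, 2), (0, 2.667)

Evaluate the objective at each vertex of the feasible region:
  z(0, 0) = 0
  z(4, 0) = -36  ←
  z(2, 2) = -26
  z(0, 2.667) = -10.67
The minimum is at a = 4, b = 0.

(4, 0)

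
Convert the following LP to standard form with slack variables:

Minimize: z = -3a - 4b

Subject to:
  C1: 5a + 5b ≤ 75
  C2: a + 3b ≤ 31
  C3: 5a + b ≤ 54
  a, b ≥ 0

min z = -3a - 4b

s.t.
  5a + 5b + s1 = 75
  a + 3b + s2 = 31
  5a + b + s3 = 54
  a, b, s1, s2, s3 ≥ 0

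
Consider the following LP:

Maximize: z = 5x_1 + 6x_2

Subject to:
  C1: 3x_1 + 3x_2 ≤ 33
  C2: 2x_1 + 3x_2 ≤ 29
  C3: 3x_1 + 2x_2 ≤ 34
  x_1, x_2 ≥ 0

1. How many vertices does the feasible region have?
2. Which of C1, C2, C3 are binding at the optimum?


1. 4
2. C1, C2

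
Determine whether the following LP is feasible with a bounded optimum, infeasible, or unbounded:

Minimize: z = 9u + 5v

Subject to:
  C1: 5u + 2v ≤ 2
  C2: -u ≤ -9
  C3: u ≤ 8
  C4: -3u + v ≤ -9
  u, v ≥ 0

Infeasible (no feasible solution exists)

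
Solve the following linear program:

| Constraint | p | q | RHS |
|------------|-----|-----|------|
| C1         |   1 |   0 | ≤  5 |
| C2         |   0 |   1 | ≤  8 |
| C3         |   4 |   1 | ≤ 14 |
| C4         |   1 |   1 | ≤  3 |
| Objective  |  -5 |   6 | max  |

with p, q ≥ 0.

Evaluate the objective at each vertex of the feasible region:
  z(0, 0) = 0
  z(3, 0) = -15
  z(0, 3) = 18  ←
The maximum is at p = 0, q = 3.

p = 0, q = 3, z = 18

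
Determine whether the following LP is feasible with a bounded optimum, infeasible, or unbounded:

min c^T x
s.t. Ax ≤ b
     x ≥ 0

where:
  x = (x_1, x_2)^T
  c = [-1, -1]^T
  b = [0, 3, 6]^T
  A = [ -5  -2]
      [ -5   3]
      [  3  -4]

Unbounded (objective can decrease without bound)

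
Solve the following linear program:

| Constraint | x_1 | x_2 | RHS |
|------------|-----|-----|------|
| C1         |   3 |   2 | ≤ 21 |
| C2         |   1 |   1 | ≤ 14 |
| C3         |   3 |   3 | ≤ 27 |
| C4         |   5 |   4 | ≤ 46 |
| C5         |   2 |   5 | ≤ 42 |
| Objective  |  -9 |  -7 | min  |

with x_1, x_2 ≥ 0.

Evaluate the objective at each vertex of the feasible region:
  z(0, 0) = 0
  z(7, 0) = -63
  z(3, 6) = -69  ←
  z(1, 8) = -65
  z(0, 8.4) = -58.8
The minimum is at x_1 = 3, x_2 = 6.

x_1 = 3, x_2 = 6, z = -69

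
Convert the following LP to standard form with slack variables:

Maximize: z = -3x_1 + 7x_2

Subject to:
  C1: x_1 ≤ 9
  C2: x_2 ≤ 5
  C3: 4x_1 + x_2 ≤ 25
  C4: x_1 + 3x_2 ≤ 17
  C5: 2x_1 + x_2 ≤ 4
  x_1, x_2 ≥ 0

max z = -3x_1 + 7x_2

s.t.
  x_1 + s1 = 9
  x_2 + s2 = 5
  4x_1 + x_2 + s3 = 25
  x_1 + 3x_2 + s4 = 17
  2x_1 + x_2 + s5 = 4
  x_1, x_2, s1, s2, s3, s4, s5 ≥ 0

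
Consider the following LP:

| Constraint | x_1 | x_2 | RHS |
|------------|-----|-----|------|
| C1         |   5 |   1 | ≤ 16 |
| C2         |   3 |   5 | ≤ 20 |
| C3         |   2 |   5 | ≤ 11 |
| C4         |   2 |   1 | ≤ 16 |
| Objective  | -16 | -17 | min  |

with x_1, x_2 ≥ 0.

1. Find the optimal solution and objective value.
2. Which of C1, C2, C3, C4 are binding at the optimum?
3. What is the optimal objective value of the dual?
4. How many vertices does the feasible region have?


1. x_1 = 3, x_2 = 1, z = -65
2. C1, C3
3. -65
4. 4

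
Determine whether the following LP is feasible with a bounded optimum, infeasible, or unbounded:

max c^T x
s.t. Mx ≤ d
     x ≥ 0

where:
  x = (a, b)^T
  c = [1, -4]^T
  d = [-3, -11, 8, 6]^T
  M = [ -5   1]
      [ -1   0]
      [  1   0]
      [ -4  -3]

Infeasible (no feasible solution exists)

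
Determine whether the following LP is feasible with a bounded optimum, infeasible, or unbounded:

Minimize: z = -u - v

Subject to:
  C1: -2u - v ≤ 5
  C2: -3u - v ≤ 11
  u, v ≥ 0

Unbounded (objective can decrease without bound)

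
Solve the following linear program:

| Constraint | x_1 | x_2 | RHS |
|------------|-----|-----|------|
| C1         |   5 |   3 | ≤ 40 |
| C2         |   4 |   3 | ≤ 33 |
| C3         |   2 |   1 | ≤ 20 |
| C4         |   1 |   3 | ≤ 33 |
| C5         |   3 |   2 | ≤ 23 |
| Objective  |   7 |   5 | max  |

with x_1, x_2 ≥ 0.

Evaluate the objective at each vertex of the feasible region:
  z(0, 0) = 0
  z(7.667, 0) = 53.67
  z(3, 7) = 56  ←
  z(0, 11) = 55
The maximum is at x_1 = 3, x_2 = 7.

x_1 = 3, x_2 = 7, z = 56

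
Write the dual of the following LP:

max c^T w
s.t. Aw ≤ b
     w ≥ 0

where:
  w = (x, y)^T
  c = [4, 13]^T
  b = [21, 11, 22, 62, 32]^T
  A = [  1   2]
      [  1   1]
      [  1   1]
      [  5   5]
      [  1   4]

Primal max cᵀx s.t. Ax ≤ b, x ≥ 0  →  Dual min bᵀy s.t. Aᵀy ≥ c, y ≥ 0.

Minimize: z = 21y1 + 11y2 + 22y3 + 62y4 + 32y5

Subject to:
  y1 + y2 + y3 + 5y4 + y5 ≥ 4
  2y1 + y2 + y3 + 5y4 + 4y5 ≥ 13
  y1, y2, y3, y4, y5 ≥ 0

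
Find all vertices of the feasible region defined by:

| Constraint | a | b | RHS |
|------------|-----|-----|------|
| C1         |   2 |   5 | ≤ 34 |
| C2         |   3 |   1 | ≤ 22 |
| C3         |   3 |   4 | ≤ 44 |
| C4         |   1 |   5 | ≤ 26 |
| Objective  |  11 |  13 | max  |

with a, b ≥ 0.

(0, 0), (7.333, 0), (6, 4), (0, 5.2)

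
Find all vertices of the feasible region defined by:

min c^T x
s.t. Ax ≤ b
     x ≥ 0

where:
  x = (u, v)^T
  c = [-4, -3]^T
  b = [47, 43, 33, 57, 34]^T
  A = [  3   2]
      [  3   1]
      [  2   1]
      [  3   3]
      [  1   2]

(0, 0), (14.33, 0), (13, 4), (9, 10), (4, 15), (0, 17)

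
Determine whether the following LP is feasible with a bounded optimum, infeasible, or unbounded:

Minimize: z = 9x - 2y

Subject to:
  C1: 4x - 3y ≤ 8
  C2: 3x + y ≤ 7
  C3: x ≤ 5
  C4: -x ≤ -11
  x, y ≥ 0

Infeasible (no feasible solution exists)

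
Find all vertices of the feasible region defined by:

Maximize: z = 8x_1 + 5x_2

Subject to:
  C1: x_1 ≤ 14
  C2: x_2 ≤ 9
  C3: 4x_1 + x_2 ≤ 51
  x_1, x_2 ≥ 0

(0, 0), (12.75, 0), (10.5, 9), (0, 9)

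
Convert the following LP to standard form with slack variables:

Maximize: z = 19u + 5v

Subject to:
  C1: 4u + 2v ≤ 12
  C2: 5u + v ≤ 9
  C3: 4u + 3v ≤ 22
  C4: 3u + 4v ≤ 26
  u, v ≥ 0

max z = 19u + 5v

s.t.
  4u + 2v + s1 = 12
  5u + v + s2 = 9
  4u + 3v + s3 = 22
  3u + 4v + s4 = 26
  u, v, s1, s2, s3, s4 ≥ 0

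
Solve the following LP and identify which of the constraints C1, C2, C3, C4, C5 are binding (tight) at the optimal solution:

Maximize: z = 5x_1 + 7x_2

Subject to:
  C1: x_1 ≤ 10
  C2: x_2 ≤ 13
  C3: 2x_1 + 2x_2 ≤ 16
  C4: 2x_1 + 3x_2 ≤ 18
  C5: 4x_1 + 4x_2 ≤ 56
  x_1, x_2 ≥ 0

At x_1 = 6, x_2 = 2, compute slack b - a·x for each constraint:
  C1: 10 − 6 = 4  (slack)
  C2: 13 − 2 = 11  (slack)
  C3: 16 − 16 = 0  (binding)
  C4: 18 − 18 = 0  (binding)
  C5: 56 − 32 = 24  (slack)

Optimal: x_1 = 6, x_2 = 2
Binding: C3, C4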